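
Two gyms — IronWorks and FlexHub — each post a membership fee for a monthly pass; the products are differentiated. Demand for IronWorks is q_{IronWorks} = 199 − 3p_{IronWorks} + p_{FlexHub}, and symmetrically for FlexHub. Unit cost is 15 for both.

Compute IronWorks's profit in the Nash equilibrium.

IronWorks's profit: π = (p_{IronWorks} − 15)(199 − 3p_{IronWorks} + p_{FlexHub}).
∂π/∂p_{IronWorks} = 244 − 6p_{IronWorks} + p_{FlexHub} = 0 ⇒ p_{IronWorks} = 122/3 + (1/6)p_{FlexHub}.
Setting p_{IronWorks} = p_{FlexHub} in the reaction function: p_{IronWorks} = 122/3 + (1/6)p_{IronWorks}, so p_{IronWorks} = (122/3) / (5/6) = 48.8.
q_{IronWorks} = 199 − 3·48.8 + 48.8 = 101.4.
Profit = (48.8 − 15)·101.4 = 3427.32.

3427.32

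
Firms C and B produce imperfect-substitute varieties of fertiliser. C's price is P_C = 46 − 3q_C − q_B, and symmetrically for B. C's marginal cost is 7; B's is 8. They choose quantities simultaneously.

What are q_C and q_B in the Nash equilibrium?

Firm C's profit: π = q_C(46 − 3q_C − q_B) − 7q_C.
∂π/∂q_C = 39 − 6q_C − q_B = 0 ⇒ q_C = 6.5 − (1/6)q_B.
Similarly q_B = 19/3 − (1/6)q_C.
Substituting the second reaction function into the first: q_C = 6.5 − (1/6)(19/3 − (1/6)q_C), which gives (35/36)q_C = 49/9 ⇒ q_C = 5.6.
Then q_B = 19/3 − (1/6)·5.6 = 5.4.

5.6, 5.4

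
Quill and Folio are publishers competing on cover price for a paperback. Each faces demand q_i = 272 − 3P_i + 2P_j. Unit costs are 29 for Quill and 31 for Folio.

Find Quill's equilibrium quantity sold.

Quill's profit: π = (P_{Quill} − 29)(272 − 3P_{Quill} + 2P_{Folio}).
∂π/∂P_{Quill} = 359 − 6P_{Quill} + 2P_{Folio} = 0 ⇒ P_{Quill} = 359/6 + (1/3)P_{Folio}.
Similarly P_{Folio} = 365/6 + (1/3)P_{Quill}.
Substituting the second reaction function into the first: P_{Quill} = 359/6 + (1/3)(365/6 + (1/3)P_{Quill}), which gives (8/9)P_{Quill} = 721/9 ⇒ P_{Quill} = 90.125.
Then P_{Folio} = 365/6 + (1/3)·90.125 = 90.875.
q_{Quill} = 272 − 3·90.125 + 2·90.875 = 183.375.

183.375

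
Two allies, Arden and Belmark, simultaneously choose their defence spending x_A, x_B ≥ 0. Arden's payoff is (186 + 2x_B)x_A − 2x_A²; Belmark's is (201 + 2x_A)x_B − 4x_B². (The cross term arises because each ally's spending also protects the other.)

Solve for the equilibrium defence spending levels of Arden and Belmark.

Expanding Arden's payoff: 186x_A + 2x_Bx_A − 2x_A².
∂π/∂x_A = 186 + 2x_B − 4x_A = 0, so x_A = 46.5 + 0.5x_B.
Likewise for Belmark: x_B = 25.125 + 0.25x_A.
Plugging x_B into Arden's best response: x_A = 46.5 + 0.5(25.125 + 0.25x_A) ⇒ 0.875x_A = 59.0625, so x_A = 67.5.
Then x_B = 25.125 + 0.25·67.5 = 42.

67.5, 42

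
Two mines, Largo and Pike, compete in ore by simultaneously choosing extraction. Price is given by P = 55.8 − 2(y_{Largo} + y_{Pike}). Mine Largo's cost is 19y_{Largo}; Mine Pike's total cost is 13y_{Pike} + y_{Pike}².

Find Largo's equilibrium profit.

Mine Largo's profit: π = y_{Largo}(55.8 − 2(y_{Largo} + y_{Pike})) − 19y_{Largo}.
∂π/∂y_{Largo} = 36.8 − 4y_{Largo} − 2y_{Pike} = 0, so y_{Largo} = 9.2 − 0.5y_{Pike}.
For Pike: ∂π/∂y_{Pike} = 42.8 − 6y_{Pike} − 2y_{Largo} = 0 ⇒ y_{Pike} = 107/15 − (1/3)y_{Largo}.
Plugging y_{Pike} into Largo's best response: y_{Largo} = 9.2 − 0.5(107/15 − (1/3)y_{Largo}) ⇒ (5/6)y_{Largo} = 169/30, so y_{Largo} = 6.76.
Then y_{Pike} = 107/15 − (1/3)·6.76 = 4.88.
Price P = 55.8 − 2·11.64 = 32.52.
Largo's profit: (32.52 − 19)·6.76 = 91.3952.

91.3952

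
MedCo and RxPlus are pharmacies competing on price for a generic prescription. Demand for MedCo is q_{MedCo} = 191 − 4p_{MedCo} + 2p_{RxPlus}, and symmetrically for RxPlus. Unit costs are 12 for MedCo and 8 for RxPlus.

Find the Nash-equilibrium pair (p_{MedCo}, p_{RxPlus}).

39.3, 37.7

MedCo's profit: π = (p_{MedCo} − 12)(191 − 4p_{MedCo} + 2p_{RxPlus}).
∂π/∂p_{MedCo} = 239 − 8p_{MedCo} + 2p_{RxPlus} = 0 ⇒ p_{MedCo} = 29.875 + 0.25p_{RxPlus}.
Similarly p_{RxPlus} = 27.875 + 0.25p_{MedCo}.
Substituting the second reaction function into the first: p_{MedCo} = 29.875 + 0.25(27.875 + 0.25p_{MedCo}), which gives 0.9375p_{MedCo} = 1179/32 ⇒ p_{MedCo} = 39.3.
Then p_{RxPlus} = 27.875 + 0.25·39.3 = 37.7.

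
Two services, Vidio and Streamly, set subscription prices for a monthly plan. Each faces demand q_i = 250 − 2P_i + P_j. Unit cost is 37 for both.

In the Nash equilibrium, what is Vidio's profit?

10082

Vidio's profit: π = (P_{Vidio} − 37)(250 − 2P_{Vidio} + P_{Streamly}).
∂π/∂P_{Vidio} = 324 − 4P_{Vidio} + P_{Streamly} = 0 ⇒ P_{Vidio} = 81 + 0.25P_{Streamly}.
The game is symmetric, so in equilibrium P_{Streamly} = P_{Vidio}: the reaction function gives 0.75P_{Vidio} = 81, hence P_{Vidio} = 108.
q_{Vidio} = 250 − 2·108 + 108 = 142.
Profit = (108 − 37)·142 = 10082.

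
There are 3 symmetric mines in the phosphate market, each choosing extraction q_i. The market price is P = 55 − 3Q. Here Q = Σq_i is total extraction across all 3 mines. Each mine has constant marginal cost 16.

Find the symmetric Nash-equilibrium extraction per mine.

A representative mine's profit is π_i = q_i(55 − 3Q) − 16q_i, with Q = q_i + Σ_{j≠i} q_j.
First-order condition: 39 − 6q_i − 3Σ_{j≠i} q_j = 0.
Imposing symmetry (q_j = q for all j) turns Σ_{j≠i} q_j into 2q, so 39 = 12q and q = 3.25.

3.25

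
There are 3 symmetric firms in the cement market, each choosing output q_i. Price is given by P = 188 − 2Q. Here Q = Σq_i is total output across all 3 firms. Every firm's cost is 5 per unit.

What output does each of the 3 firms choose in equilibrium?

A representative firm's profit is π_i = q_i(188 − 2Q) − 5q_i, with Q = q_i + Σ_{j≠i} q_j.
First-order condition: 183 − 4q_i − 2Σ_{j≠i} q_j = 0.
With identical firms, set every q_j = q: then 183 − 4q − 4q = 0, i.e. q = 183/8 = 22.875.

22.875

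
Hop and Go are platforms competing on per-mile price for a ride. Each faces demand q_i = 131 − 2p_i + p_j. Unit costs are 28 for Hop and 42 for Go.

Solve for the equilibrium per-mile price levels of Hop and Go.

Hop's profit: π = (p_{Hop} − 28)(131 − 2p_{Hop} + p_{Go}).
∂π/∂p_{Hop} = 187 − 4p_{Hop} + p_{Go} = 0 ⇒ p_{Hop} = 46.75 + 0.25p_{Go}.
Similarly p_{Go} = 53.75 + 0.25p_{Hop}.
Substituting the second reaction function into the first: p_{Hop} = 46.75 + 0.25(53.75 + 0.25p_{Hop}), which gives 0.9375p_{Hop} = 60.1875 ⇒ p_{Hop} = 64.2.
Then p_{Go} = 53.75 + 0.25·64.2 = 69.8.

64.2, 69.8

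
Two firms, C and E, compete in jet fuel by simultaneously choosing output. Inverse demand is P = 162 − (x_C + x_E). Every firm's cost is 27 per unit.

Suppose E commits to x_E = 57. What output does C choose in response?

39

Firm C's profit: π = x_C(162 − (x_C + x_E)) − 27x_C.
∂π/∂x_C = 135 − 2x_C − x_E = 0, so x_C = 67.5 − 0.5x_E.
At x_E = 57: x_C = 67.5 − 0.5·57 = 39.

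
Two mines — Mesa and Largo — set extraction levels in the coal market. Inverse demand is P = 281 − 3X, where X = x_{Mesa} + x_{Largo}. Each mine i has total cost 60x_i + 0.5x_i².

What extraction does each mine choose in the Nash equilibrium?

Mine Mesa's profit: π = x_{Mesa}(281 − 3(x_{Mesa} + x_{Largo})) − 60x_{Mesa} − 0.5x_{Mesa}².
∂π/∂x_{Mesa} = 221 − 7x_{Mesa} − 3x_{Largo} = 0, so x_{Mesa} = 221/7 − (3/7)x_{Largo}.
Setting x_{Mesa} = x_{Largo} in the reaction function: x_{Mesa} = 221/7 − (3/7)x_{Mesa}, so x_{Mesa} = (221/7) / (10/7) = 22.1.

22.1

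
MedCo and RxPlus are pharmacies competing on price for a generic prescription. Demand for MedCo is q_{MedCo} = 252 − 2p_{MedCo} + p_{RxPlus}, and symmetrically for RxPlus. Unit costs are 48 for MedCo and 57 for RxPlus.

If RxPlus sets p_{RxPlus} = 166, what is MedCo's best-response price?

MedCo's profit: π = (p_{MedCo} − 48)(252 − 2p_{MedCo} + p_{RxPlus}).
∂π/∂p_{MedCo} = 348 − 4p_{MedCo} + p_{RxPlus} = 0 ⇒ p_{MedCo} = 87 + 0.25p_{RxPlus}.
At p_{RxPlus} = 166: p_{MedCo} = 87 + 0.25·166 = 128.5.

128.5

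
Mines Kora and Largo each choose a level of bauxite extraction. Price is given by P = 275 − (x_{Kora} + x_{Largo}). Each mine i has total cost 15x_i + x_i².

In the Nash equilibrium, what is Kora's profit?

5408

Mine Kora's profit: π = x_{Kora}(275 − (x_{Kora} + x_{Largo})) − 15x_{Kora} − x_{Kora}².
∂π/∂x_{Kora} = 260 − 4x_{Kora} − x_{Largo} = 0, so x_{Kora} = 65 − 0.25x_{Largo}.
Setting x_{Kora} = x_{Largo} in the reaction function: x_{Kora} = 65 − 0.25x_{Kora}, so x_{Kora} = 65 / 1.25 = 52.
Price P = 275 − 104 = 171.
Kora's profit: (171 − 15)·52 − (52)² = 5408.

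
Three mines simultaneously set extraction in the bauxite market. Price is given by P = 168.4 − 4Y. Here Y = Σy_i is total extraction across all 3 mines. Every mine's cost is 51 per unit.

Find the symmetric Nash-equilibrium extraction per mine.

A representative mine's profit is π_i = y_i(168.4 − 4Y) − 51y_i, with Y = y_i + Σ_{j≠i} y_j.
First-order condition: 117.4 − 8y_i − 4Σ_{j≠i} y_j = 0.
With identical mines, set every y_j = y: then 117.4 − 8y − 8y = 0, i.e. y = 117.4/16 = 7.3375.

7.3375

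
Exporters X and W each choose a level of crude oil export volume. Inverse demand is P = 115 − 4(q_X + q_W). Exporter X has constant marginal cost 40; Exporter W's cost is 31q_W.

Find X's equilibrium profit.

121

Exporter X's profit: π = q_X(115 − 4(q_X + q_W)) − 40q_X.
∂π/∂q_X = 75 − 8q_X − 4q_W = 0, so q_X = 9.375 − 0.5q_W.
By the same steps for W: q_W = 10.5 − 0.5q_X.
Solving the two reaction functions simultaneously: (1 − (−0.5)(−0.5))q_X = 9.375 − 0.5·10.5, so 0.75q_X = 4.125 and q_X = 5.5.
Then q_W = 10.5 − 0.5·5.5 = 7.75.
Price P = 115 − 4·13.25 = 62.
X's profit: (62 − 40)·5.5 = 121.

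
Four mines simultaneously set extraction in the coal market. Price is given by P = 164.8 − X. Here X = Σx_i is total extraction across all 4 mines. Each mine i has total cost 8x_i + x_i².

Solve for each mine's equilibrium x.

22.4

A representative mine's profit is π_i = x_i(164.8 − X) − 8x_i − x_i², with X = x_i + Σ_{j≠i} x_j.
First-order condition: 156.8 − 4x_i − Σ_{j≠i} x_j = 0.
Imposing symmetry (x_j = x for all j) turns Σ_{j≠i} x_j into 3x, so 156.8 = 7x and x = 22.4.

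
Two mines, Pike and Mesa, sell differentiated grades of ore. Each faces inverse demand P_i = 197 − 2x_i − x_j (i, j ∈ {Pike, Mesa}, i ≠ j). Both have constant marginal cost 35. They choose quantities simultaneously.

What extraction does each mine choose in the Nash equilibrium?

Mine Pike's profit: π = x_{Pike}(197 − 2x_{Pike} − x_{Mesa}) − 35x_{Pike}.
∂π/∂x_{Pike} = 162 − 4x_{Pike} − x_{Mesa} = 0 ⇒ x_{Pike} = 40.5 − 0.25x_{Mesa}.
By symmetry x_{Mesa} = x_{Pike}; substituting into the reaction function, 1.25x_{Pike} = 40.5 and x_{Pike} = 32.4.

32.4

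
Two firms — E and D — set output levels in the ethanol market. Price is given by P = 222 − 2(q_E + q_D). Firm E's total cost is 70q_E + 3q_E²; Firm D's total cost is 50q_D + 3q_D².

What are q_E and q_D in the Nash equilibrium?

12.25, 14.75

Firm E's profit: π = q_E(222 − 2(q_E + q_D)) − 70q_E − 3q_E².
∂π/∂q_E = 152 − 10q_E − 2q_D = 0, so q_E = 15.2 − 0.2q_D.
By the same steps for D: q_D = 17.2 − 0.2q_E.
Plugging q_D into E's best response: q_E = 15.2 − 0.2(17.2 − 0.2q_E) ⇒ 0.96q_E = 11.76, so q_E = 12.25.
Then q_D = 17.2 − 0.2·12.25 = 14.75.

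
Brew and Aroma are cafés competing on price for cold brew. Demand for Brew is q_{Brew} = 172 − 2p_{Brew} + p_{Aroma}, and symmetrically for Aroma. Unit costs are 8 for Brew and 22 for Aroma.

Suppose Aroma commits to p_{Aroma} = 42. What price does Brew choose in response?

57.5

Brew's profit: π = (p_{Brew} − 8)(172 − 2p_{Brew} + p_{Aroma}).
∂π/∂p_{Brew} = 188 − 4p_{Brew} + p_{Aroma} = 0 ⇒ p_{Brew} = 47 + 0.25p_{Aroma}.
At p_{Aroma} = 42: p_{Brew} = 47 + 0.25·42 = 57.5.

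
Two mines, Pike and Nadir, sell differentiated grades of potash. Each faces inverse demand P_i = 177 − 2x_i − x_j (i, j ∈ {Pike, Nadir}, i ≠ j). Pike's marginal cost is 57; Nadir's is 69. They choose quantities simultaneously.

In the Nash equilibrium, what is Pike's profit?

1230.08

Mine Pike's profit: π = x_{Pike}(177 − 2x_{Pike} − x_{Nadir}) − 57x_{Pike}.
∂π/∂x_{Pike} = 120 − 4x_{Pike} − x_{Nadir} = 0 ⇒ x_{Pike} = 30 − 0.25x_{Nadir}.
Similarly x_{Nadir} = 27 − 0.25x_{Pike}.
Substituting the second reaction function into the first: x_{Pike} = 30 − 0.25(27 − 0.25x_{Pike}), which gives 0.9375x_{Pike} = 23.25 ⇒ x_{Pike} = 24.8.
Then x_{Nadir} = 27 − 0.25·24.8 = 20.8.
P_{Pike} = 177 − 2·24.8 − 20.8 = 106.6.
Profit = (106.6 − 57)·24.8 = 1230.08.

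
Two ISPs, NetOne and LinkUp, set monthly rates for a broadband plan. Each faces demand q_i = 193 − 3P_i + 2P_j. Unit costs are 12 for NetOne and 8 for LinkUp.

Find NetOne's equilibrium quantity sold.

133.5

NetOne's profit: π = (P_{NetOne} − 12)(193 − 3P_{NetOne} + 2P_{LinkUp}).
∂π/∂P_{NetOne} = 229 − 6P_{NetOne} + 2P_{LinkUp} = 0 ⇒ P_{NetOne} = 229/6 + (1/3)P_{LinkUp}.
Similarly P_{LinkUp} = 217/6 + (1/3)P_{NetOne}.
Solving the two reaction functions simultaneously: (1 − (1/3)(1/3))P_{NetOne} = 229/6 + (1/3)·(217/6), so (8/9)P_{NetOne} = 452/9 and P_{NetOne} = 56.5.
Then P_{LinkUp} = 217/6 + (1/3)·56.5 = 55.
q_{NetOne} = 193 − 3·56.5 + 2·55 = 133.5.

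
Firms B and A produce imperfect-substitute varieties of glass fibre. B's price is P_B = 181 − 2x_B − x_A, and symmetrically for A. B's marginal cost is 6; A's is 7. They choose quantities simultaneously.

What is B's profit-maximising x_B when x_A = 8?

Firm B's profit: π = x_B(181 − 2x_B − x_A) − 6x_B.
∂π/∂x_B = 175 − 4x_B − x_A = 0 ⇒ x_B = 43.75 − 0.25x_A.
At x_A = 8: x_B = 43.75 − 0.25·8 = 41.75.

41.75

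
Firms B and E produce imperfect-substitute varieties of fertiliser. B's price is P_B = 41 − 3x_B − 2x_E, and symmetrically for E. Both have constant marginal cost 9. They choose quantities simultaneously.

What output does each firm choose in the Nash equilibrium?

Firm B's profit: π = x_B(41 − 3x_B − 2x_E) − 9x_B.
∂π/∂x_B = 32 − 6x_B − 2x_E = 0 ⇒ x_B = 16/3 − (1/3)x_E.
Setting x_B = x_E in the reaction function: x_B = 16/3 − (1/3)x_B, so x_B = (16/3) / (4/3) = 4.

4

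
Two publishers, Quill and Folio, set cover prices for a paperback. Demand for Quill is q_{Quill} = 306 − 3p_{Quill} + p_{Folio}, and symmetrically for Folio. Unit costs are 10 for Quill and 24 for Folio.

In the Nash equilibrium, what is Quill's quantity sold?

Quill's profit: π = (p_{Quill} − 10)(306 − 3p_{Quill} + p_{Folio}).
∂π/∂p_{Quill} = 336 − 6p_{Quill} + p_{Folio} = 0 ⇒ p_{Quill} = 56 + (1/6)p_{Folio}.
Similarly p_{Folio} = 63 + (1/6)p_{Quill}.
Plugging p_{Folio} into Quill's best response: p_{Quill} = 56 + (1/6)(63 + (1/6)p_{Quill}) ⇒ (35/36)p_{Quill} = 66.5, so p_{Quill} = 68.4.
Then p_{Folio} = 63 + (1/6)·68.4 = 74.4.
q_{Quill} = 306 − 3·68.4 + 74.4 = 175.2.

175.2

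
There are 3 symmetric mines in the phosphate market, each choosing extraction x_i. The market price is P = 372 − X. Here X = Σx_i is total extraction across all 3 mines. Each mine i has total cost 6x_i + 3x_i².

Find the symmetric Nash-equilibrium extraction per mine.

A representative mine's profit is π_i = x_i(372 − X) − 6x_i − 3x_i², with X = x_i + Σ_{j≠i} x_j.
First-order condition: 366 − 8x_i − Σ_{j≠i} x_j = 0.
In a symmetric equilibrium every mine chooses the same x, so Σ_{j≠i} x_j = 2x. The condition becomes 366 − 10x = 0, giving x = 366/10 = 36.6.

36.6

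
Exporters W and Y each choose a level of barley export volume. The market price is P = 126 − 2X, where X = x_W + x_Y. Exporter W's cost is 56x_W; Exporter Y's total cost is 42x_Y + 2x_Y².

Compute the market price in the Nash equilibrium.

Exporter W's profit: π = x_W(126 − 2(x_W + x_Y)) − 56x_W.
∂π/∂x_W = 70 − 4x_W − 2x_Y = 0, so x_W = 17.5 − 0.5x_Y.
For Y: ∂π/∂x_Y = 84 − 8x_Y − 2x_W = 0 ⇒ x_Y = 10.5 − 0.25x_W.
Plugging x_Y into W's best response: x_W = 17.5 − 0.5(10.5 − 0.25x_W) ⇒ 0.875x_W = 12.25, so x_W = 14.
Then x_Y = 10.5 − 0.25·14 = 7.
Equilibrium price: P = 126 − 2·21 = 84.

84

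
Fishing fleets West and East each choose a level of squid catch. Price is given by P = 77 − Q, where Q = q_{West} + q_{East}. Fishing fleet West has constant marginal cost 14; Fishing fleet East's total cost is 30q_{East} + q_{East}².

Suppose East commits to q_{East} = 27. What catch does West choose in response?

18

Fishing fleet West's profit: π = q_{West}(77 − (q_{West} + q_{East})) − 14q_{West}.
∂π/∂q_{West} = 63 − 2q_{West} − q_{East} = 0, so q_{West} = 31.5 − 0.5q_{East}.
At q_{East} = 27: q_{West} = 31.5 − 0.5·27 = 18.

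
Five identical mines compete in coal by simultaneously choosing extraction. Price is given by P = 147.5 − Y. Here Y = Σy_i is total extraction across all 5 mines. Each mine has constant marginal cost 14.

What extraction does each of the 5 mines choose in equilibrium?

A representative mine's profit is π_i = y_i(147.5 − Y) − 14y_i, with Y = y_i + Σ_{j≠i} y_j.
First-order condition: 133.5 − 2y_i − Σ_{j≠i} y_j = 0.
Imposing symmetry (y_j = y for all j) turns Σ_{j≠i} y_j into 4y, so 133.5 = 6y and y = 22.25.

22.25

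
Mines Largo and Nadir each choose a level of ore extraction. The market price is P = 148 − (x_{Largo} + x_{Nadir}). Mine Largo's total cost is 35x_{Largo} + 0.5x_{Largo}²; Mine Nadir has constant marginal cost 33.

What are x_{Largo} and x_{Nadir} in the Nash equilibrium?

Mine Largo's profit: π = x_{Largo}(148 − (x_{Largo} + x_{Nadir})) − 35x_{Largo} − 0.5x_{Largo}².
∂π/∂x_{Largo} = 113 − 3x_{Largo} − x_{Nadir} = 0, so x_{Largo} = 113/3 − (1/3)x_{Nadir}.
For Nadir: ∂π/∂x_{Nadir} = 115 − 2x_{Nadir} − x_{Largo} = 0 ⇒ x_{Nadir} = 57.5 − 0.5x_{Largo}.
Solving the two reaction functions simultaneously: (1 − (−1/3)(−0.5))x_{Largo} = 113/3 − (1/3)·57.5, so (5/6)x_{Largo} = 18.5 and x_{Largo} = 22.2.
Then x_{Nadir} = 57.5 − 0.5·22.2 = 46.4.

22.2, 46.4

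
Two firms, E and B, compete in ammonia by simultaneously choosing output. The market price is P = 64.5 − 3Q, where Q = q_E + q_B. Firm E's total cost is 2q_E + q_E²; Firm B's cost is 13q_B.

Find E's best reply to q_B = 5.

5.9375

Firm E's profit: π = q_E(64.5 − 3(q_E + q_B)) − 2q_E − q_E².
∂π/∂q_E = 62.5 − 8q_E − 3q_B = 0, so q_E = 7.8125 − 0.375q_B.
At q_B = 5: q_E = 7.8125 − 0.375·5 = 5.9375.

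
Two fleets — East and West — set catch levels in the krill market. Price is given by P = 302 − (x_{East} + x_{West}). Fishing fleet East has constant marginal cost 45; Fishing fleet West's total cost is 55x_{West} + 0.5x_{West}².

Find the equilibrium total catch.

Fishing fleet East's profit: π = x_{East}(302 − (x_{East} + x_{West})) − 45x_{East}.
∂π/∂x_{East} = 257 − 2x_{East} − x_{West} = 0, so x_{East} = 128.5 − 0.5x_{West}.
For West: ∂π/∂x_{West} = 247 − 3x_{West} − x_{East} = 0 ⇒ x_{West} = 247/3 − (1/3)x_{East}.
Plugging x_{West} into East's best response: x_{East} = 128.5 − 0.5(247/3 − (1/3)x_{East}) ⇒ (5/6)x_{East} = 262/3, so x_{East} = 104.8.
Then x_{West} = 247/3 − (1/3)·104.8 = 47.4.
Total catch: 104.8 + 47.4 = 152.2.

152.2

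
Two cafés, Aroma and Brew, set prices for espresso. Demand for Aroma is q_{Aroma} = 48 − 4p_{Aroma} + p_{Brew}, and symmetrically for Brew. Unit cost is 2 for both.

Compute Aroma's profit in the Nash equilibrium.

144

Aroma's profit: π = (p_{Aroma} − 2)(48 − 4p_{Aroma} + p_{Brew}).
∂π/∂p_{Aroma} = 56 − 8p_{Aroma} + p_{Brew} = 0 ⇒ p_{Aroma} = 7 + 0.125p_{Brew}.
Setting p_{Aroma} = p_{Brew} in the reaction function: p_{Aroma} = 7 + 0.125p_{Aroma}, so p_{Aroma} = 7 / 0.875 = 8.
q_{Aroma} = 48 − 4·8 + 8 = 24.
Profit = (8 − 2)·24 = 144.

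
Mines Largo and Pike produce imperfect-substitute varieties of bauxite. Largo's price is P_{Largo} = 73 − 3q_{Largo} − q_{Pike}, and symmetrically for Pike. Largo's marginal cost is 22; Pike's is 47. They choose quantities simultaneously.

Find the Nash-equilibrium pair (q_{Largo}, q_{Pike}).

8, 3

Mine Largo's profit: π = q_{Largo}(73 − 3q_{Largo} − q_{Pike}) − 22q_{Largo}.
∂π/∂q_{Largo} = 51 − 6q_{Largo} − q_{Pike} = 0 ⇒ q_{Largo} = 8.5 − (1/6)q_{Pike}.
Similarly q_{Pike} = 13/3 − (1/6)q_{Largo}.
Plugging q_{Pike} into Largo's best response: q_{Largo} = 8.5 − (1/6)(13/3 − (1/6)q_{Largo}) ⇒ (35/36)q_{Largo} = 70/9, so q_{Largo} = 8.
Then q_{Pike} = 13/3 − (1/6)·8 = 3.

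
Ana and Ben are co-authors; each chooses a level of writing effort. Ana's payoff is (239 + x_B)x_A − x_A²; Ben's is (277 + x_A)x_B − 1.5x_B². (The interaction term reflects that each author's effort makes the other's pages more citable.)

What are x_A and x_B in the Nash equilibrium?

198.8, 158.6

Expanding Ana's payoff: 239x_A + x_Bx_A − x_A².
∂π/∂x_A = 239 + x_B − 2x_A = 0, so x_A = 119.5 + 0.5x_B.
Likewise for Ben: x_B = 277/3 + (1/3)x_A.
Plugging x_B into Ana's best response: x_A = 119.5 + 0.5(277/3 + (1/3)x_A) ⇒ (5/6)x_A = 497/3, so x_A = 198.8.
Then x_B = 277/3 + (1/3)·198.8 = 158.6.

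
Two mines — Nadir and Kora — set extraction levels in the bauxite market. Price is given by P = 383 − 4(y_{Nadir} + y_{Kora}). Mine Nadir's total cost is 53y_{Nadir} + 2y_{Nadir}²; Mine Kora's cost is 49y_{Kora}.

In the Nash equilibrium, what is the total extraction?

Mine Nadir's profit: π = y_{Nadir}(383 − 4(y_{Nadir} + y_{Kora})) − 53y_{Nadir} − 2y_{Nadir}².
∂π/∂y_{Nadir} = 330 − 12y_{Nadir} − 4y_{Kora} = 0, so y_{Nadir} = 27.5 − (1/3)y_{Kora}.
For Kora: ∂π/∂y_{Kora} = 334 − 8y_{Kora} − 4y_{Nadir} = 0 ⇒ y_{Kora} = 41.75 − 0.5y_{Nadir}.
Plugging y_{Kora} into Nadir's best response: y_{Nadir} = 27.5 − (1/3)(41.75 − 0.5y_{Nadir}) ⇒ (5/6)y_{Nadir} = 163/12, so y_{Nadir} = 16.3.
Then y_{Kora} = 41.75 − 0.5·16.3 = 33.6.
Total extraction: 16.3 + 33.6 = 49.9.

49.9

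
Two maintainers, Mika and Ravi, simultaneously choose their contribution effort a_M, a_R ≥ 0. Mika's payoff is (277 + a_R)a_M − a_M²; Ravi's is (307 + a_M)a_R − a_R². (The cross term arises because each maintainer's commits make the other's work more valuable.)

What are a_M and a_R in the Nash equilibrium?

287, 297

Expanding Mika's payoff: 277a_M + a_Ra_M − a_M².
∂π/∂a_M = 277 + a_R − 2a_M = 0, so a_M = 138.5 + 0.5a_R.
Likewise for Ravi: a_R = 153.5 + 0.5a_M.
Solving the two reaction functions simultaneously: (1 − (0.5)(0.5))a_M = 138.5 + 0.5·153.5, so 0.75a_M = 215.25 and a_M = 287.
Then a_R = 153.5 + 0.5·287 = 297.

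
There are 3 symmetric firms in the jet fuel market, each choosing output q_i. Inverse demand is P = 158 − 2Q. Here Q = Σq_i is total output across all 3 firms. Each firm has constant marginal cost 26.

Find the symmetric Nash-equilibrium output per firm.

A representative firm's profit is π_i = q_i(158 − 2Q) − 26q_i, with Q = q_i + Σ_{j≠i} q_j.
First-order condition: 132 − 4q_i − 2Σ_{j≠i} q_j = 0.
With identical firms, set every q_j = q: then 132 − 4q − 4q = 0, i.e. q = 132/8 = 16.5.

16.5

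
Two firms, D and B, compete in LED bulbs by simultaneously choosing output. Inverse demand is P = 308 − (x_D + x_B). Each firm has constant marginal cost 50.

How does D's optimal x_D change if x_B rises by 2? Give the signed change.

-1

Firm D's profit: π = x_D(308 − (x_D + x_B)) − 50x_D.
∂π/∂x_D = 258 − 2x_D − x_B = 0, so x_D = 129 − 0.5x_B.
The reaction-function slope is −0.5, so a 2-unit rise in x_B moves x_D by −0.5 × 2 = −1. D's best response falls — the actions are strategic substitutes.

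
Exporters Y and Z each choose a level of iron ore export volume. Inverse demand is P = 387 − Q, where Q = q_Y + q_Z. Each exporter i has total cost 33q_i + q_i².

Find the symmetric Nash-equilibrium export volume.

70.8

Exporter Y's profit: π = q_Y(387 − (q_Y + q_Z)) − 33q_Y − q_Y².
∂π/∂q_Y = 354 − 4q_Y − q_Z = 0, so q_Y = 88.5 − 0.25q_Z.
Setting q_Y = q_Z in the reaction function: q_Y = 88.5 − 0.25q_Y, so q_Y = 88.5 / 1.25 = 70.8.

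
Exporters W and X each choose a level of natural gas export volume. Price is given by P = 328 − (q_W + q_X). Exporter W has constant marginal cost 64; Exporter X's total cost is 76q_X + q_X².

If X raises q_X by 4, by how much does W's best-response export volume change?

Exporter W's profit: π = q_W(328 − (q_W + q_X)) − 64q_W.
∂π/∂q_W = 264 − 2q_W − q_X = 0, so q_W = 132 − 0.5q_X.
The reaction-function slope is −0.5, so a 4-unit rise in q_X moves q_W by −0.5 × 4 = −2. W's best response falls — the actions are strategic substitutes.

-2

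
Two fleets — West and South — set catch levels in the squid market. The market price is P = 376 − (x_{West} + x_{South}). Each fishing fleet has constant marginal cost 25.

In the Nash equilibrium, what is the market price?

142

Fishing fleet West's profit: π = x_{West}(376 − (x_{West} + x_{South})) − 25x_{West}.
∂π/∂x_{West} = 351 − 2x_{West} − x_{South} = 0, so x_{West} = 175.5 − 0.5x_{South}.
Setting x_{West} = x_{South} in the reaction function: x_{West} = 175.5 − 0.5x_{West}, so x_{West} = 175.5 / 1.5 = 117.
Equilibrium price: P = 376 − 234 = 142.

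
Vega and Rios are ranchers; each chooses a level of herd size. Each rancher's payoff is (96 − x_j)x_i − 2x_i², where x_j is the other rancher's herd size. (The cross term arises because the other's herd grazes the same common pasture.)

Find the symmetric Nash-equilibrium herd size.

Vega's payoff is (96 − x_R)x_V − 2x_V².
∂π/∂x_V = 96 − x_R − 4x_V = 0, so x_V = 24 − 0.25x_R.
Setting x_V = x_R in the reaction function: x_V = 24 − 0.25x_V, so x_V = 24 / 1.25 = 19.2.

19.2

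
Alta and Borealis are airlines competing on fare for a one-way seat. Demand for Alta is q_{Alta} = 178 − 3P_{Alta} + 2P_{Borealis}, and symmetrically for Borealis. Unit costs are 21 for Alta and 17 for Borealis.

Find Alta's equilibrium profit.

Alta's profit: π = (P_{Alta} − 21)(178 − 3P_{Alta} + 2P_{Borealis}).
∂π/∂P_{Alta} = 241 − 6P_{Alta} + 2P_{Borealis} = 0 ⇒ P_{Alta} = 241/6 + (1/3)P_{Borealis}.
Similarly P_{Borealis} = 229/6 + (1/3)P_{Alta}.
Substituting the second reaction function into the first: P_{Alta} = 241/6 + (1/3)(229/6 + (1/3)P_{Alta}), which gives (8/9)P_{Alta} = 476/9 ⇒ P_{Alta} = 59.5.
Then P_{Borealis} = 229/6 + (1/3)·59.5 = 58.
q_{Alta} = 178 − 3·59.5 + 2·58 = 115.5.
Profit = (59.5 − 21)·115.5 = 4446.75.

4446.75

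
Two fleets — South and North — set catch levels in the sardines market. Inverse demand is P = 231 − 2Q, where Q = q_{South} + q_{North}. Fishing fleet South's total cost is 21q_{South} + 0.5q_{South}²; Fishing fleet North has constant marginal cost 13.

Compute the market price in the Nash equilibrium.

96.75

Fishing fleet South's profit: π = q_{South}(231 − 2(q_{South} + q_{North})) − 21q_{South} − 0.5q_{South}².
∂π/∂q_{South} = 210 − 5q_{South} − 2q_{North} = 0, so q_{South} = 42 − 0.4q_{North}.
For North: ∂π/∂q_{North} = 218 − 4q_{North} − 2q_{South} = 0 ⇒ q_{North} = 54.5 − 0.5q_{South}.
Substituting the second reaction function into the first: q_{South} = 42 − 0.4(54.5 − 0.5q_{South}), which gives 0.8q_{South} = 20.2 ⇒ q_{South} = 25.25.
Then q_{North} = 54.5 − 0.5·25.25 = 41.875.
Equilibrium price: P = 231 − 2·67.125 = 96.75.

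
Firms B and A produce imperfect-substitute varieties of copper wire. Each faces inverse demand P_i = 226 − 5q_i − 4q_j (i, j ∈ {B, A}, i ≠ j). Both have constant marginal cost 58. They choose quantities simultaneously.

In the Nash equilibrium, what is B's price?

118

Firm B's profit: π = q_B(226 − 5q_B − 4q_A) − 58q_B.
∂π/∂q_B = 168 − 10q_B − 4q_A = 0 ⇒ q_B = 16.8 − 0.4q_A.
The game is symmetric, so in equilibrium q_A = q_B: the reaction function gives 1.4q_B = 16.8, hence q_B = 12.
P_B = 226 − 5·12 − 4·12 = 118.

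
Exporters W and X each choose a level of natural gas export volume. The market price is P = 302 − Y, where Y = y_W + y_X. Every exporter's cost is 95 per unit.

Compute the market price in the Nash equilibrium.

Exporter W's profit: π = y_W(302 − (y_W + y_X)) − 95y_W.
∂π/∂y_W = 207 − 2y_W − y_X = 0, so y_W = 103.5 − 0.5y_X.
Setting y_W = y_X in the reaction function: y_W = 103.5 − 0.5y_W, so y_W = 103.5 / 1.5 = 69.
Equilibrium price: P = 302 − 138 = 164.

164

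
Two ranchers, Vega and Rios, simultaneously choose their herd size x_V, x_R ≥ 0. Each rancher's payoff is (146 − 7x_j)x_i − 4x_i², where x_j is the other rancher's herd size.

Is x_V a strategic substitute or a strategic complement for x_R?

Vega's payoff is (146 − 7x_R)x_V − 4x_V².
∂π/∂x_V = 146 − 7x_R − 8x_V = 0, so x_V = 18.25 − 0.875x_R.
The best-response slope dx_V/dx_R = −0.875 < 0: the reaction function is downward-sloping, so the choices are strategic substitutes.

strategic substitutes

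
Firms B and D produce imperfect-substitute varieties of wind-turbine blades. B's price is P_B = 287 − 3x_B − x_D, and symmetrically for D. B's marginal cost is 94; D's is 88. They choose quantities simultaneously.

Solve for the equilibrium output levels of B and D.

27.4, 28.6

Firm B's profit: π = x_B(287 − 3x_B − x_D) − 94x_B.
∂π/∂x_B = 193 − 6x_B − x_D = 0 ⇒ x_B = 193/6 − (1/6)x_D.
Similarly x_D = 199/6 − (1/6)x_B.
Solving the two reaction functions simultaneously: (1 − (−1/6)(−1/6))x_B = 193/6 − (1/6)·(199/6), so (35/36)x_B = 959/36 and x_B = 27.4.
Then x_D = 199/6 − (1/6)·27.4 = 28.6.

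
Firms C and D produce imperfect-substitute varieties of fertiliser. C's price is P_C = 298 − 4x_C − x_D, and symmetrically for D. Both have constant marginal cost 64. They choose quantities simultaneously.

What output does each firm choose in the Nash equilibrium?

26

Firm C's profit: π = x_C(298 − 4x_C − x_D) − 64x_C.
∂π/∂x_C = 234 − 8x_C − x_D = 0 ⇒ x_C = 29.25 − 0.125x_D.
Setting x_C = x_D in the reaction function: x_C = 29.25 − 0.125x_C, so x_C = 29.25 / 1.125 = 26.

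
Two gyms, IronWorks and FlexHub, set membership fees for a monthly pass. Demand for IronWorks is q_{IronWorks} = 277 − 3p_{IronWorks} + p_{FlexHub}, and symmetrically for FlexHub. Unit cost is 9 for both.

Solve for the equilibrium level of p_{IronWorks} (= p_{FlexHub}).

IronWorks's profit: π = (p_{IronWorks} − 9)(277 − 3p_{IronWorks} + p_{FlexHub}).
∂π/∂p_{IronWorks} = 304 − 6p_{IronWorks} + p_{FlexHub} = 0 ⇒ p_{IronWorks} = 152/3 + (1/6)p_{FlexHub}.
By symmetry p_{FlexHub} = p_{IronWorks}; substituting into the reaction function, (5/6)p_{IronWorks} = 152/3 and p_{IronWorks} = 60.8.

60.8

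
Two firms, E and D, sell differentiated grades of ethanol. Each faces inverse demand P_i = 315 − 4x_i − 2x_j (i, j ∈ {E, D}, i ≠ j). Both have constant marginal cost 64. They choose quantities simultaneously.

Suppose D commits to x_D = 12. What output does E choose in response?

28.375

Firm E's profit: π = x_E(315 − 4x_E − 2x_D) − 64x_E.
∂π/∂x_E = 251 − 8x_E − 2x_D = 0 ⇒ x_E = 31.375 − 0.25x_D.
At x_D = 12: x_E = 31.375 − 0.25·12 = 28.375.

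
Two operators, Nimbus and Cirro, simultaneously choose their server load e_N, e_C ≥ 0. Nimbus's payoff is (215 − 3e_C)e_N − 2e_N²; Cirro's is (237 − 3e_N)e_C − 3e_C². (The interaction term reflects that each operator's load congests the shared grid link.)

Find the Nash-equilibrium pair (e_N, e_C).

38.6, 20.2

Expanding Nimbus's payoff: 215e_N − 3e_Ce_N − 2e_N².
∂π/∂e_N = 215 − 3e_C − 4e_N = 0, so e_N = 53.75 − 0.75e_C.
Likewise for Cirro: e_C = 39.5 − 0.5e_N.
Plugging e_C into Nimbus's best response: e_N = 53.75 − 0.75(39.5 − 0.5e_N) ⇒ 0.625e_N = 24.125, so e_N = 38.6.
Then e_C = 39.5 − 0.5·38.6 = 20.2.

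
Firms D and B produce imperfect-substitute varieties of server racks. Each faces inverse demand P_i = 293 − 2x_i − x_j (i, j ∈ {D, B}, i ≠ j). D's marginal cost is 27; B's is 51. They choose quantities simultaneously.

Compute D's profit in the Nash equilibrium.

Firm D's profit: π = x_D(293 − 2x_D − x_B) − 27x_D.
∂π/∂x_D = 266 − 4x_D − x_B = 0 ⇒ x_D = 66.5 − 0.25x_B.
Similarly x_B = 60.5 − 0.25x_D.
Substituting the second reaction function into the first: x_D = 66.5 − 0.25(60.5 − 0.25x_D), which gives 0.9375x_D = 51.375 ⇒ x_D = 54.8.
Then x_B = 60.5 − 0.25·54.8 = 46.8.
P_D = 293 − 2·54.8 − 46.8 = 136.6.
Profit = (136.6 − 27)·54.8 = 6006.08.

6006.08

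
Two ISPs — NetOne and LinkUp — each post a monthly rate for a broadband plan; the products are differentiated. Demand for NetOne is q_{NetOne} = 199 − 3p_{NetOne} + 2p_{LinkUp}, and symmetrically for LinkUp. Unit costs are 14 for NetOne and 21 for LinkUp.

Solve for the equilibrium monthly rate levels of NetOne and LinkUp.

61.5625, 64.1875

NetOne's profit: π = (p_{NetOne} − 14)(199 − 3p_{NetOne} + 2p_{LinkUp}).
∂π/∂p_{NetOne} = 241 − 6p_{NetOne} + 2p_{LinkUp} = 0 ⇒ p_{NetOne} = 241/6 + (1/3)p_{LinkUp}.
Similarly p_{LinkUp} = 131/3 + (1/3)p_{NetOne}.
Substituting the second reaction function into the first: p_{NetOne} = 241/6 + (1/3)(131/3 + (1/3)p_{NetOne}), which gives (8/9)p_{NetOne} = 985/18 ⇒ p_{NetOne} = 61.5625.
Then p_{LinkUp} = 131/3 + (1/3)·61.5625 = 64.1875.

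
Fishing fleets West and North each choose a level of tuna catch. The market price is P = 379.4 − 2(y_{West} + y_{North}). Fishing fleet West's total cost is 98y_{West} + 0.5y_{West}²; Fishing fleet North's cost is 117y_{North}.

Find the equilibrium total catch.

Fishing fleet West's profit: π = y_{West}(379.4 − 2(y_{West} + y_{North})) − 98y_{West} − 0.5y_{West}².
∂π/∂y_{West} = 281.4 − 5y_{West} − 2y_{North} = 0, so y_{West} = 56.28 − 0.4y_{North}.
For North: ∂π/∂y_{North} = 262.4 − 4y_{North} − 2y_{West} = 0 ⇒ y_{North} = 65.6 − 0.5y_{West}.
Plugging y_{North} into West's best response: y_{West} = 56.28 − 0.4(65.6 − 0.5y_{West}) ⇒ 0.8y_{West} = 30.04, so y_{West} = 37.55.
Then y_{North} = 65.6 − 0.5·37.55 = 46.825.
Total catch: 37.55 + 46.825 = 84.375.

84.375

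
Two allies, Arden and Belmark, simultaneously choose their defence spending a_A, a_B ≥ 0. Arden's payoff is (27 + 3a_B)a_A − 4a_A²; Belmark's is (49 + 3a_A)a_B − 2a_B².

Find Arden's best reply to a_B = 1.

3.75

Expanding Arden's payoff: 27a_A + 3a_Ba_A − 4a_A².
∂π/∂a_A = 27 + 3a_B − 8a_A = 0, so a_A = 3.375 + 0.375a_B.
At a_B = 1: a_A = 3.375 + 0.375·1 = 3.75.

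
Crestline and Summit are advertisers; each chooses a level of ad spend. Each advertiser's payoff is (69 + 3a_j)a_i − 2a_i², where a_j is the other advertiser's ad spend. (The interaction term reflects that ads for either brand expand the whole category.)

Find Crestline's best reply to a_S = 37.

Crestline's payoff is (69 + 3a_S)a_C − 2a_C².
∂π/∂a_C = 69 + 3a_S − 4a_C = 0, so a_C = 17.25 + 0.75a_S.
At a_S = 37: a_C = 17.25 + 0.75·37 = 45.

45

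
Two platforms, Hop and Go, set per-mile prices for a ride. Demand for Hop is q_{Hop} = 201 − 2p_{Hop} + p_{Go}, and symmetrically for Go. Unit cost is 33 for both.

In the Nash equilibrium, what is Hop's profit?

6272

Hop's profit: π = (p_{Hop} − 33)(201 − 2p_{Hop} + p_{Go}).
∂π/∂p_{Hop} = 267 − 4p_{Hop} + p_{Go} = 0 ⇒ p_{Hop} = 66.75 + 0.25p_{Go}.
By symmetry p_{Go} = p_{Hop}; substituting into the reaction function, 0.75p_{Hop} = 66.75 and p_{Hop} = 89.
q_{Hop} = 201 − 2·89 + 89 = 112.
Profit = (89 − 33)·112 = 6272.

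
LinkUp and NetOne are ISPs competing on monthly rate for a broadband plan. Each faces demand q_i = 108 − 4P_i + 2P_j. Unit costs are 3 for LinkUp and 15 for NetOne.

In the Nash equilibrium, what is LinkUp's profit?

LinkUp's profit: π = (P_{LinkUp} − 3)(108 − 4P_{LinkUp} + 2P_{NetOne}).
∂π/∂P_{LinkUp} = 120 − 8P_{LinkUp} + 2P_{NetOne} = 0 ⇒ P_{LinkUp} = 15 + 0.25P_{NetOne}.
Similarly P_{NetOne} = 21 + 0.25P_{LinkUp}.
Solving the two reaction functions simultaneously: (1 − (0.25)(0.25))P_{LinkUp} = 15 + 0.25·21, so 0.9375P_{LinkUp} = 20.25 and P_{LinkUp} = 21.6.
Then P_{NetOne} = 21 + 0.25·21.6 = 26.4.
q_{LinkUp} = 108 − 4·21.6 + 2·26.4 = 74.4.
Profit = (21.6 − 3)·74.4 = 1383.84.

1383.84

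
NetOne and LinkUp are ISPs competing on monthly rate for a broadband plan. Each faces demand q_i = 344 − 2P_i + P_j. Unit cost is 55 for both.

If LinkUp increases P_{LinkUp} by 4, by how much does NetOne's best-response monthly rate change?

NetOne's profit: π = (P_{NetOne} − 55)(344 − 2P_{NetOne} + P_{LinkUp}).
∂π/∂P_{NetOne} = 454 − 4P_{NetOne} + P_{LinkUp} = 0 ⇒ P_{NetOne} = 113.5 + 0.25P_{LinkUp}.
The reaction-function slope is 0.25, so a 4-unit rise in P_{LinkUp} moves P_{NetOne} by 0.25 × 4 = 1. NetOne's best response rises — the actions are strategic complements.

1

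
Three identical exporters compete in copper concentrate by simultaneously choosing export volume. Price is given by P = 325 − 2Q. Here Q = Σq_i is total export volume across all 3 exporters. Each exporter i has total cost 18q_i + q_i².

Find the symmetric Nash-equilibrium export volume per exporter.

A representative exporter's profit is π_i = q_i(325 − 2Q) − 18q_i − q_i², with Q = q_i + Σ_{j≠i} q_j.
First-order condition: 307 − 6q_i − 2Σ_{j≠i} q_j = 0.
Imposing symmetry (q_j = q for all j) turns Σ_{j≠i} q_j into 2q, so 307 = 10q and q = 30.7.

30.7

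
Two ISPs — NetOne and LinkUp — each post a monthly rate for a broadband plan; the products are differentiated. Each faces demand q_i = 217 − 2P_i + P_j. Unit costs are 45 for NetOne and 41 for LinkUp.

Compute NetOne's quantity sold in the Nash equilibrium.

NetOne's profit: π = (P_{NetOne} − 45)(217 − 2P_{NetOne} + P_{LinkUp}).
∂π/∂P_{NetOne} = 307 − 4P_{NetOne} + P_{LinkUp} = 0 ⇒ P_{NetOne} = 76.75 + 0.25P_{LinkUp}.
Similarly P_{LinkUp} = 74.75 + 0.25P_{NetOne}.
Substituting the second reaction function into the first: P_{NetOne} = 76.75 + 0.25(74.75 + 0.25P_{NetOne}), which gives 0.9375P_{NetOne} = 95.4375 ⇒ P_{NetOne} = 101.8.
Then P_{LinkUp} = 74.75 + 0.25·101.8 = 100.2.
q_{NetOne} = 217 − 2·101.8 + 100.2 = 113.6.

113.6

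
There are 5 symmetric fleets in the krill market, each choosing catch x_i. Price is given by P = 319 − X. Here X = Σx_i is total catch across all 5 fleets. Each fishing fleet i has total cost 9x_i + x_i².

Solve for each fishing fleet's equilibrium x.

38.75

A representative fishing fleet's profit is π_i = x_i(319 − X) − 9x_i − x_i², with X = x_i + Σ_{j≠i} x_j.
First-order condition: 310 − 4x_i − Σ_{j≠i} x_j = 0.
With identical fishing fleets, set every x_j = x: then 310 − 4x − 4x = 0, i.e. x = 310/8 = 38.75.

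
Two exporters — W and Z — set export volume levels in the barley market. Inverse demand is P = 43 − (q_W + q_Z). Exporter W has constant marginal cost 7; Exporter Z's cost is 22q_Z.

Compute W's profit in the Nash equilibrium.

Exporter W's profit: π = q_W(43 − (q_W + q_Z)) − 7q_W.
∂π/∂q_W = 36 − 2q_W − q_Z = 0, so q_W = 18 − 0.5q_Z.
By the same steps for Z: q_Z = 10.5 − 0.5q_W.
Plugging q_Z into W's best response: q_W = 18 − 0.5(10.5 − 0.5q_W) ⇒ 0.75q_W = 12.75, so q_W = 17.
Then q_Z = 10.5 − 0.5·17 = 2.
Price P = 43 − 19 = 24.
W's profit: (24 − 7)·17 = 289.

289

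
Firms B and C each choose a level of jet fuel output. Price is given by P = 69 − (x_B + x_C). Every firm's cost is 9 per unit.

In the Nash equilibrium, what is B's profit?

400

Firm B's profit: π = x_B(69 − (x_B + x_C)) − 9x_B.
∂π/∂x_B = 60 − 2x_B − x_C = 0, so x_B = 30 − 0.5x_C.
By symmetry x_C = x_B; substituting into the reaction function, 1.5x_B = 30 and x_B = 20.
Price P = 69 − 40 = 29.
B's profit: (29 − 9)·20 = 400.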